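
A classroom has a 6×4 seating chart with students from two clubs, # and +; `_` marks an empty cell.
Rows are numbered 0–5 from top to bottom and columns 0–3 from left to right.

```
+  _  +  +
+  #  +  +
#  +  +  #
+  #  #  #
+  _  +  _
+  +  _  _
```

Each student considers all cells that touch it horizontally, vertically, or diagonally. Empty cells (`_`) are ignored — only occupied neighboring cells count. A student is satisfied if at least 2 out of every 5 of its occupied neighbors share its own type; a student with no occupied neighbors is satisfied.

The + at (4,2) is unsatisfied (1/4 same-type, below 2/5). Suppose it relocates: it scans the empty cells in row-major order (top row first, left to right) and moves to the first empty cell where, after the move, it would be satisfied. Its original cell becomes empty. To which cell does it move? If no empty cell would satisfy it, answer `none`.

Vacating (4,2). Empty cells in order:
  (0,1): 4/5 same-type → satisfied — stop here.

(0,1)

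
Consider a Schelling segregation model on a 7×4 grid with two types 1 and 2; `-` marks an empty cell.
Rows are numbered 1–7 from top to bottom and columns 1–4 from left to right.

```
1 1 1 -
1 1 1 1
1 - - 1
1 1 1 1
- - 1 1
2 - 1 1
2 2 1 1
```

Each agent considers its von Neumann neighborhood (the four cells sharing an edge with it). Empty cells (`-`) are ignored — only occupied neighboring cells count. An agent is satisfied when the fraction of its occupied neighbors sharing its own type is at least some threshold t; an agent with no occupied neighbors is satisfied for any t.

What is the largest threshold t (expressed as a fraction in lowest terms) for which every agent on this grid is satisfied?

1/2

Row 1: (1,1)1 2/2 · (1,2)1 3/3 · (1,3)1 2/2
Row 2: (2,1)1 3/3 · (2,2)1 3/3 · (2,3)1 3/3 · (2,4)1 2/2
Row 3: (3,1)1 2/2 · (3,4)1 2/2
Row 4: (4,1)1 2/2 · (4,2)1 2/2 · (4,3)1 3/3 · (4,4)1 3/3
Row 5: (5,3)1 3/3 · (5,4)1 3/3
Row 6: (6,1)2 1/1 · (6,3)1 3/3 · (6,4)1 3/3
Row 7: (7,1)2 2/2 · (7,2)2 1/2 · (7,3)1 2/3 · (7,4)1 2/2
The smallest same-type fraction is 1/2 at (7,2), which reduces to 1/2. Any threshold above that leaves this agent unsatisfied.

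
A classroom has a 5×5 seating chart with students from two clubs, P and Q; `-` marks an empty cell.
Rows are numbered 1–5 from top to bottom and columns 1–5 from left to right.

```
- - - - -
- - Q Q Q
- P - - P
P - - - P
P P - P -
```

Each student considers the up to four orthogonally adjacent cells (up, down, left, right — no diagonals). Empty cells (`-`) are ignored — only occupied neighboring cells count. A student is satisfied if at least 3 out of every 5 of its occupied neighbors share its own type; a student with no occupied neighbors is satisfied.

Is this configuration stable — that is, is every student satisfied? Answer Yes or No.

(2,3)Q 1/1 satisfied
(2,4)Q 2/2 satisfied
(2,5)Q 1/2 not
(3,2)P 0/0 satisfied
(3,5)P 1/2 not
(4,1)P 1/1 satisfied
(4,5)P 1/1 satisfied
(5,1)P 2/2 satisfied
(5,2)P 1/1 satisfied
(5,4)P 0/0 satisfied
For instance (2,5) has only 1/2 same-type neighbors, below 3/5.

No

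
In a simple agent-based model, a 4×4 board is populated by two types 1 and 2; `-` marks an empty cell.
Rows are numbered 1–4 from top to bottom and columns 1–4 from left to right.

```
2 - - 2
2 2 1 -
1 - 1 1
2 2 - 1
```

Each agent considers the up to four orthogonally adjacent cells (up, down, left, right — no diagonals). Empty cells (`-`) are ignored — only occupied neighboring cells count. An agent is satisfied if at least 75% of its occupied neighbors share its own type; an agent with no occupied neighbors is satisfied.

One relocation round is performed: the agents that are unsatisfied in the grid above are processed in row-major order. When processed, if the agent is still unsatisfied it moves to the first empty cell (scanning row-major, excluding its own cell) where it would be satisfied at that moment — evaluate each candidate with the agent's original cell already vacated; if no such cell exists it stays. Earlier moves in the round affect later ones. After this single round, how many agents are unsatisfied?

4

Initially unsatisfied (in order): (2,1), (2,2), (2,3), (3,1), (4,1).
  (2,1) → (1,2).
  (2,2): no empty cell satisfies it; stays.
  (2,3): no empty cell satisfies it; stays.
  (3,1): no empty cell satisfies it; stays.
  (4,1): no empty cell satisfies it; stays.
Resulting grid:
2 2 - 2
- 2 1 -
1 - 1 1
2 2 - 1
Unsatisfied now: (2,2), (2,3), (3,1), (4,1).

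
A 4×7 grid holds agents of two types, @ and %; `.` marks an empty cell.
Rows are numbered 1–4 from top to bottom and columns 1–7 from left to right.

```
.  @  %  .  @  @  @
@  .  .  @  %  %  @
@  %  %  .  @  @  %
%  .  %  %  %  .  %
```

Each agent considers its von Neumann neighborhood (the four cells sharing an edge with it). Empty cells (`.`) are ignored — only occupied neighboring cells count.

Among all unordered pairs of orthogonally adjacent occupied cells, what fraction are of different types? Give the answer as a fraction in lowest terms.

12/23

Scan each occupied cell's neighbors to the right and below so each pair is counted once.
From row 1: 3 unlike of 6 pairs (running 3/6).
From row 2: 5 unlike of 7 pairs (running 8/13).
From row 3: 4 unlike of 8 pairs (running 12/21).
From row 4: 0 unlike of 2 pairs (running 12/23).
Total adjacent occupied pairs: 23; unlike-type pairs: 12.
12/23 is already in lowest terms.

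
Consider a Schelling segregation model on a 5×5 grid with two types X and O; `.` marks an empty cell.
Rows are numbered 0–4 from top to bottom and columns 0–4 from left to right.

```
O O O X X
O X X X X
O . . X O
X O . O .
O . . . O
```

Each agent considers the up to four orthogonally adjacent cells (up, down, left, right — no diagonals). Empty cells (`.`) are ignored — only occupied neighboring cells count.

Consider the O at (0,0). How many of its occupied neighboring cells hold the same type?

Occupied neighbors of (0,0): (1,0)=O, (0,1)=O.
Same type (O): 2 of 2.

2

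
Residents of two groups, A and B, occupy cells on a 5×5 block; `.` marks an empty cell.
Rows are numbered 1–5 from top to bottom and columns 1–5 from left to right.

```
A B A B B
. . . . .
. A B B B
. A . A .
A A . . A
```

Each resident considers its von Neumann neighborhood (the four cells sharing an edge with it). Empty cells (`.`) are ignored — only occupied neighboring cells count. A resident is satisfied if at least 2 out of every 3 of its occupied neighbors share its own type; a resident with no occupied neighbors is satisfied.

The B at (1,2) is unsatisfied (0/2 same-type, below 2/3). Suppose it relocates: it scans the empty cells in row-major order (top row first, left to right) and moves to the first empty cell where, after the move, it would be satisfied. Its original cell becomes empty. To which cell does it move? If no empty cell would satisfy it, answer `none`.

(2,4)

Vacating (1,2). Empty cells in order:
  (2,1): 0/1 same-type → still unsatisfied.
  (2,2): 0/1 same-type → still unsatisfied.
  (2,3): 1/2 same-type → still unsatisfied.
  (2,4): 2/2 same-type → satisfied — stop here.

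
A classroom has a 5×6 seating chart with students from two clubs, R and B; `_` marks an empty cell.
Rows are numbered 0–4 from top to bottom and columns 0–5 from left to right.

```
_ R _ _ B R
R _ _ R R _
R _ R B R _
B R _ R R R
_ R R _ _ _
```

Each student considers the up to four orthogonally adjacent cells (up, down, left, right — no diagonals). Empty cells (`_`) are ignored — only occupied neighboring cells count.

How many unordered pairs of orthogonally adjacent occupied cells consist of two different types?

8

Scan each occupied cell's neighbors to the right and below so each pair is counted once.
Row 0: B(0,4)–R(0,5)≠ B(0,4)–R(1,4)≠  → 2/2 unlike.
Row 1: R(1,0)–R(2,0)= R(1,3)–R(1,4)= R(1,3)–B(2,3)≠ R(1,4)–R(2,4)=  → 1/4 unlike.
Row 2: R(2,0)–B(3,0)≠ R(2,2)–B(2,3)≠ B(2,3)–R(2,4)≠ B(2,3)–R(3,3)≠ R(2,4)–R(3,4)=  → 4/5 unlike.
Row 3: B(3,0)–R(3,1)≠ R(3,1)–R(4,1)= R(3,3)–R(3,4)= R(3,4)–R(3,5)=  → 1/4 unlike.
Row 4: R(4,1)–R(4,2)=  → 0/1 unlike.
Total adjacent occupied pairs: 16; unlike-type pairs: 8.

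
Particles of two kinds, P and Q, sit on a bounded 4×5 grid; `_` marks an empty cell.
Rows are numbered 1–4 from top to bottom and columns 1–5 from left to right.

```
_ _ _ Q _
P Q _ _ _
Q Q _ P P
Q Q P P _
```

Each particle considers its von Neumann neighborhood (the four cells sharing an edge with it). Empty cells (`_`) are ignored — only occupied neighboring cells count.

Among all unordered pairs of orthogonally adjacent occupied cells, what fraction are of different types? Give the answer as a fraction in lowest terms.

Scan each occupied cell's neighbors to the right and below so each pair is counted once.
Row 2: P(2,1)–Q(2,2)≠ P(2,1)–Q(3,1)≠ Q(2,2)–Q(3,2)=  → 2/3 unlike.
Row 3: Q(3,1)–Q(3,2)= Q(3,1)–Q(4,1)= Q(3,2)–Q(4,2)= P(3,4)–P(3,5)= P(3,4)–P(4,4)=  → 0/5 unlike.
Row 4: Q(4,1)–Q(4,2)= Q(4,2)–P(4,3)≠ P(4,3)–P(4,4)=  → 1/3 unlike.
Total adjacent occupied pairs: 11; unlike-type pairs: 3.
3/11 is already in lowest terms.

3/11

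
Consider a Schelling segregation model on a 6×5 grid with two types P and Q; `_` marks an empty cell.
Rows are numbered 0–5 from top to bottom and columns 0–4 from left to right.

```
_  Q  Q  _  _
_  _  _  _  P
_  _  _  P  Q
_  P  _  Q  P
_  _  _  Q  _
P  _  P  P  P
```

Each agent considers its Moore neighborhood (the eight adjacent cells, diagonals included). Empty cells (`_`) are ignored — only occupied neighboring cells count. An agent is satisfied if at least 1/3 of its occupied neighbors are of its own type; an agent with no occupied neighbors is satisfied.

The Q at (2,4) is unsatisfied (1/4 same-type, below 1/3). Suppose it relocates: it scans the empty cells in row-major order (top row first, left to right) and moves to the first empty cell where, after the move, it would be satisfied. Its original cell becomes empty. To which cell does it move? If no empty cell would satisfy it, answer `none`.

Vacating (2,4). Empty cells in order:
  (0,0): 1/1 same-type → satisfied — stop here.

(0,0)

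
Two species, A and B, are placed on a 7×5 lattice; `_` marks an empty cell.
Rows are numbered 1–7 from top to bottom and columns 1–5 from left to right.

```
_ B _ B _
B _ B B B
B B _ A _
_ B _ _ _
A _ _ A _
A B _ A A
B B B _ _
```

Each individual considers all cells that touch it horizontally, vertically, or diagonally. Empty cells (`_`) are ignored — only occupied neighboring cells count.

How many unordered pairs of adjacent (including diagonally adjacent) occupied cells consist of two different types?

Scan each occupied cell's neighbors to the right and below (and the two forward diagonals) so each pair is counted once.
From row 1: 0 unlike of 5 pairs (running 0/5).
From row 2: 3 unlike of 8 pairs (running 3/13).
From row 3: 0 unlike of 3 pairs (running 3/16).
From row 4: 1 unlike of 1 pairs (running 4/17).
From row 5: 1 unlike of 4 pairs (running 5/21).
From row 6: 4 unlike of 8 pairs (running 9/29).
From row 7: 0 unlike of 2 pairs (running 9/31).
Total adjacent occupied pairs: 31; unlike-type pairs: 9.

9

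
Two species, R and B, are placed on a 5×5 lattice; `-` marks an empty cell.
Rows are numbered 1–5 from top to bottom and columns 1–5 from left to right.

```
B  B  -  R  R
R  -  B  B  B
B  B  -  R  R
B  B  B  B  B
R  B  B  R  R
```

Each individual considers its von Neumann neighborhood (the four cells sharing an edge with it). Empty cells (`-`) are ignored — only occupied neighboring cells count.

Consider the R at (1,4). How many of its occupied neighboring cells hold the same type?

Occupied neighbors of (1,4): (2,4)=B, (1,5)=R.
Same type (R): 1 of 2.

1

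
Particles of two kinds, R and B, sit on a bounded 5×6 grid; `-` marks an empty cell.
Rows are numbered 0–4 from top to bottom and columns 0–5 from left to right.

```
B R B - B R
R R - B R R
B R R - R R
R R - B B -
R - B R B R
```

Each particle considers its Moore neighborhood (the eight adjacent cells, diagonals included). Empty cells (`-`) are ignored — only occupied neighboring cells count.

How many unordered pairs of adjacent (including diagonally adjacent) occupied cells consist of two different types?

Scan each occupied cell's neighbors to the right and below (and the two forward diagonals) so each pair is counted once.
From row 0: 8 unlike of 14 pairs (running 8/14).
From row 1: 5 unlike of 14 pairs (running 13/28).
From row 2: 7 unlike of 12 pairs (running 20/40).
From row 3: 4 unlike of 11 pairs (running 24/51).
From row 4: 3 unlike of 3 pairs (running 27/54).
Total adjacent occupied pairs: 54; unlike-type pairs: 27.

27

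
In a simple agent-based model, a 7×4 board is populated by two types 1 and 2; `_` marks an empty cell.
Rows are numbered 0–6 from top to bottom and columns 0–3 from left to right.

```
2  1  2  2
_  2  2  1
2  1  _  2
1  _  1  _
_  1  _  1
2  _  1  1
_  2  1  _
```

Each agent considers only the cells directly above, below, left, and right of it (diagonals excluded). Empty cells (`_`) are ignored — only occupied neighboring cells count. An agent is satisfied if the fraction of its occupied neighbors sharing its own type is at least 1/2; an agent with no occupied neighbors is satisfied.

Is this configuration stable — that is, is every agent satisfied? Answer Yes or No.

No

(0,0)2 0/1 ✗
(0,1)1 0/3 ✗
(0,2)2 2/3 ✓
(0,3)2 1/2 ✓
(1,1)2 1/3 ✗
(1,2)2 2/3 ✓
(1,3)1 0/3 ✗
(2,0)2 0/2 ✗
(2,1)1 0/2 ✗
(2,3)2 0/1 ✗
(3,0)1 0/1 ✗
(3,2)1 0/0 ✓
(4,1)1 0/0 ✓
(4,3)1 1/1 ✓
(5,0)2 0/0 ✓
(5,2)1 2/2 ✓
(5,3)1 2/2 ✓
(6,1)2 0/1 ✗
(6,2)1 1/2 ✓
For instance (0,0) has only 0/1 same-type neighbors, below 1/2.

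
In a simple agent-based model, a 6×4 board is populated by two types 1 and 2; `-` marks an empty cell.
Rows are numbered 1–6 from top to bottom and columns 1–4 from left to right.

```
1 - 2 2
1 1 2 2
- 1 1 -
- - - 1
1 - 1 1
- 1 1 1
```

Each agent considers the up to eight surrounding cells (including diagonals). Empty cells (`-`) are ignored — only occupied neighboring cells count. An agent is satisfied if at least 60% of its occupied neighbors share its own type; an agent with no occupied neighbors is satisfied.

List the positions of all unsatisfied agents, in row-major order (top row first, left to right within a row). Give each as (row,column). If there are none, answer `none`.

Row 1: (1,1)1 2/2 satisfied · (1,3)2 3/4 satisfied · (1,4)2 3/3 satisfied
Row 2: (2,1)1 3/3 satisfied · (2,2)1 4/6 satisfied · (2,3)2 3/6 not · (2,4)2 3/4 satisfied
Row 3: (3,2)1 3/4 satisfied · (3,3)1 3/5 satisfied
Row 4: (4,4)1 3/3 satisfied
Row 5: (5,1)1 1/1 satisfied · (5,3)1 5/5 satisfied · (5,4)1 4/4 satisfied
Row 6: (6,2)1 3/3 satisfied · (6,3)1 4/4 satisfied · (6,4)1 3/3 satisfied

(2,3)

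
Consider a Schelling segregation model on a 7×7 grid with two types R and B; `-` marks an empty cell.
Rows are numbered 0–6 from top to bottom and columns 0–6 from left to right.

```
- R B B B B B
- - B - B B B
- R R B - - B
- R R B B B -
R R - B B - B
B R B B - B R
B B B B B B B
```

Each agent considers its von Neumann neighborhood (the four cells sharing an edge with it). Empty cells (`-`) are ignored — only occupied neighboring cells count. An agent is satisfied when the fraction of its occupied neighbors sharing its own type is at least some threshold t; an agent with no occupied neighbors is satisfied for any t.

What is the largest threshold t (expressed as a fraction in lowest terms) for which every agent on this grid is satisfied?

0/1

(0,1)R 0/1
(0,2)B 2/3
(0,3)B 2/2
(0,4)B 3/3
(0,5)B 3/3
(0,6)B 2/2
(1,2)B 1/2
(1,4)B 2/2
(1,5)B 3/3
(1,6)B 3/3
(2,1)R 2/2
(2,2)R 2/4
(2,3)B 1/2
(2,6)B 1/1
(3,1)R 3/3
(3,2)R 2/3
(3,3)B 3/4
(3,4)B 3/3
(3,5)B 1/1
(4,0)R 1/2
(4,1)R 3/3
(4,3)B 3/3
(4,4)B 2/2
(4,6)B 0/1
(5,0)B 1/3
(5,1)R 1/4
(5,2)B 2/3
(5,3)B 3/3
(5,5)B 1/2
(5,6)R 0/3
(6,0)B 2/2
(6,1)B 2/3
(6,2)B 3/3
(6,3)B 3/3
(6,4)B 2/2
(6,5)B 3/3
(6,6)B 1/2
The smallest same-type fraction is 0/1 at (0,1), which reduces to 0/1. Any threshold above that leaves this agent unsatisfied.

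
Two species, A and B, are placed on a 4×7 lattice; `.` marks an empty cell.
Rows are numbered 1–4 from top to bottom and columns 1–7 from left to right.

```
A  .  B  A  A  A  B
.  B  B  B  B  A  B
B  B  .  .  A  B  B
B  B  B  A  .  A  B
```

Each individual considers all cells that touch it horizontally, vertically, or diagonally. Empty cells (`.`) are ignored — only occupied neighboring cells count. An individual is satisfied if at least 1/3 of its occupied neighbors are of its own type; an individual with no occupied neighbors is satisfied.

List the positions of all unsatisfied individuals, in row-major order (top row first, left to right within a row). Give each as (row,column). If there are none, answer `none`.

(1,1), (1,4), (2,5), (4,6)

Row 1: (1,1)A 0/1 ✗ · (1,3)B 3/4 ✓ · (1,4)A 1/5 ✗ · (1,5)A 3/5 ✓ · (1,6)A 2/5 ✓ · (1,7)B 1/3 ✓
Row 2: (2,2)B 4/5 ✓ · (2,3)B 4/5 ✓ · (2,4)B 3/6 ✓ · (2,5)B 2/7 ✗ · (2,6)A 3/8 ✓ · (2,7)B 3/5 ✓
Row 3: (3,1)B 4/4 ✓ · (3,2)B 6/6 ✓ · (3,5)A 3/6 ✓ · (3,6)B 4/7 ✓ · (3,7)B 3/5 ✓
Row 4: (4,1)B 3/3 ✓ · (4,2)B 4/4 ✓ · (4,3)B 2/3 ✓ · (4,4)A 1/2 ✓ · (4,6)A 1/4 ✗ · (4,7)B 2/3 ✓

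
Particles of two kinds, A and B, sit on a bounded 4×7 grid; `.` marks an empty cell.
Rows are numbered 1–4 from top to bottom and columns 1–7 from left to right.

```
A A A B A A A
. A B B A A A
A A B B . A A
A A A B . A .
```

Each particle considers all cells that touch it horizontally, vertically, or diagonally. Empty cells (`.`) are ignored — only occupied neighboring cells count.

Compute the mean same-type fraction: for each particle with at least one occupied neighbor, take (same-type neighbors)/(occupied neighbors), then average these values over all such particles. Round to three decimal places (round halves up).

(1,1)A 2/2
(1,2)A 3/4
(1,3)A 2/5
(1,4)B 2/5
(1,5)A 3/5
(1,6)A 5/5
(1,7)A 3/3
(2,2)A 5/7
(2,3)B 4/8
(2,4)B 4/7
(2,5)A 4/7
(2,6)A 7/7
(2,7)A 5/5
(3,1)A 4/4
(3,2)A 5/7
(3,3)B 4/8
(3,4)B 4/6
(3,6)A 5/5
(3,7)A 4/4
(4,1)A 3/3
(4,2)A 4/5
(4,3)A 2/5
(4,4)B 2/3
(4,6)A 2/2
Sum over 24 particles: 2/2 + 3/4 + 2/5 + 2/5 + 3/5 + 5/5 + 3/3 + 5/7 + 4/8 + 4/7 + 4/7 + 7/7 + 5/5 + 4/4 + 5/7 + 4/8 + 4/6 + 5/5 + 4/4 + 3/3 + 4/5 + 2/5 + 2/3 + 2/2 = 7667/420; mean = 7667/420 ÷ 24 = 7667/10080 = 0.760615… → 0.761.

0.761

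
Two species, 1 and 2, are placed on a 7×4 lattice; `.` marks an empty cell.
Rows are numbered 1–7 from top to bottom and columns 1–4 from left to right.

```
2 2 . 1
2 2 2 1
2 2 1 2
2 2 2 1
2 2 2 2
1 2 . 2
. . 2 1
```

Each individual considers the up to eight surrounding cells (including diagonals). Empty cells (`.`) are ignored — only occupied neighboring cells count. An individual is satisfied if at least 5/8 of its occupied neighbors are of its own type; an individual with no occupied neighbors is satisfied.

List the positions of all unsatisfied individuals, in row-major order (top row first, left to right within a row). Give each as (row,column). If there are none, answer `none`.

(1,4), (2,3), (2,4), (3,3), (3,4), (4,4), (6,1), (7,4)

(1,1)2 3/3 ok
(1,2)2 4/4 ok
(1,4)1 1/2 unhappy
(2,1)2 5/5 ok
(2,2)2 6/7 ok
(2,3)2 4/7 unhappy
(2,4)1 2/4 unhappy
(3,1)2 5/5 ok
(3,2)2 7/8 ok
(3,3)1 2/8 unhappy
(3,4)2 2/5 unhappy
(4,1)2 5/5 ok
(4,2)2 7/8 ok
(4,3)2 6/8 ok
(4,4)1 1/5 unhappy
(5,1)2 4/5 ok
(5,2)2 6/7 ok
(5,3)2 6/7 ok
(5,4)2 3/4 ok
(6,1)1 0/3 unhappy
(6,2)2 4/5 ok
(6,4)2 3/4 ok
(7,3)2 2/3 ok
(7,4)1 0/2 unhappy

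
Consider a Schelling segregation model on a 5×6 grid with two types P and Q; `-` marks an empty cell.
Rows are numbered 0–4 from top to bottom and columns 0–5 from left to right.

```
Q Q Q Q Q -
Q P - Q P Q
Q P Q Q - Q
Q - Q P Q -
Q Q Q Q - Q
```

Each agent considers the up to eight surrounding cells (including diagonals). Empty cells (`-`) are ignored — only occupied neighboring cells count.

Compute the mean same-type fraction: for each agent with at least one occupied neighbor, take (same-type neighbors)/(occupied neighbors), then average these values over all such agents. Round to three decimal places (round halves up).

0.632

(0,0)Q 2/3
(0,1)Q 3/4
(0,2)Q 3/4
(0,3)Q 3/4
(0,4)Q 3/4
(1,0)Q 3/5
(1,1)P 1/7
(1,3)Q 5/6
(1,4)P 0/6
(1,5)Q 2/3
(2,0)Q 2/4
(2,1)P 1/6
(2,2)Q 3/6
(2,3)Q 4/6
(2,5)Q 2/3
(3,0)Q 3/4
(3,2)Q 5/7
(3,3)P 0/6
(3,4)Q 4/5
(4,0)Q 2/2
(4,1)Q 4/4
(4,2)Q 3/4
(4,3)Q 3/4
(4,5)Q 1/1
Sum over 24 agents: 2/3 + 3/4 + 3/4 + 3/4 + 3/4 + 3/5 + 1/7 + 5/6 + 0/6 + 2/3 + 2/4 + 1/6 + 3/6 + 4/6 + 2/3 + 3/4 + 5/7 + 0/6 + 4/5 + 2/2 + 4/4 + 3/4 + 3/4 + 1/1 = 6373/420; mean = 6373/420 ÷ 24 = 6373/10080 = 0.632242… → 0.632.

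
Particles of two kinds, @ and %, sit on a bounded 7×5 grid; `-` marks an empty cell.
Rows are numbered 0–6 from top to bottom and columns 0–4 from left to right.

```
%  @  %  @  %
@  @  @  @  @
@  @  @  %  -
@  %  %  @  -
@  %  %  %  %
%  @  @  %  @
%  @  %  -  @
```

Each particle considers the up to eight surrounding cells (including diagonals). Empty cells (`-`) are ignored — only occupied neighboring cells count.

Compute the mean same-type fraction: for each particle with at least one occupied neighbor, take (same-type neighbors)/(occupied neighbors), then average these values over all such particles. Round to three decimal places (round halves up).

0.458

Row 0: (0,0)% 0/3 · (0,1)@ 3/5 · (0,2)% 0/5 · (0,3)@ 3/5 · (0,4)% 0/3
Row 1: (1,0)@ 4/5 · (1,1)@ 6/8 · (1,2)@ 6/8 · (1,3)@ 4/7 · (1,4)@ 2/4
Row 2: (2,0)@ 4/5 · (2,1)@ 6/8 · (2,2)@ 5/8 · (2,3)% 1/6
Row 3: (3,0)@ 3/5 · (3,1)% 3/8 · (3,2)% 5/8 · (3,3)@ 1/6
Row 4: (4,0)@ 2/5 · (4,1)% 4/8 · (4,2)% 5/8 · (4,3)% 4/7 · (4,4)% 2/4
Row 5: (5,0)% 2/5 · (5,1)@ 3/8 · (5,2)@ 2/7 · (5,3)% 4/7 · (5,4)@ 1/4
Row 6: (6,0)% 1/3 · (6,1)@ 2/5 · (6,2)% 1/4 · (6,4)@ 1/2
Sum over 32 particles: 0/3 + 3/5 + 0/5 + 3/5 + 0/3 + 4/5 + 6/8 + 6/8 + 4/7 + 2/4 + 4/5 + 6/8 + 5/8 + 1/6 + 3/5 + 3/8 + 5/8 + 1/6 + 2/5 + 4/8 + 5/8 + 4/7 + 2/4 + 2/5 + 3/8 + 2/7 + 4/7 + 1/4 + 1/3 + 2/5 + 1/4 + 1/2 = 1757/120; mean = 1757/120 ÷ 32 = 1757/3840 = 0.457552… → 0.458.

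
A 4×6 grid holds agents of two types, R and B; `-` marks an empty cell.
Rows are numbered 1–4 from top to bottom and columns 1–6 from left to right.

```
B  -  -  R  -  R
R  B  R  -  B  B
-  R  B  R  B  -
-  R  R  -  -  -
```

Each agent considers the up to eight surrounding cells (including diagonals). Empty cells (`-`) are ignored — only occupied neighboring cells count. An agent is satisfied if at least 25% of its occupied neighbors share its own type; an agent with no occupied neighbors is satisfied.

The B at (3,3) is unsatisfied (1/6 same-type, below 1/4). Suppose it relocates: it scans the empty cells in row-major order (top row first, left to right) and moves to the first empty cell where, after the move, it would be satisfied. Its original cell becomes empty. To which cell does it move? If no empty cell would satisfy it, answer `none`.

Vacating (3,3). Empty cells in order:
  (1,2): 2/4 same-type → satisfied — stop here.

(1,2)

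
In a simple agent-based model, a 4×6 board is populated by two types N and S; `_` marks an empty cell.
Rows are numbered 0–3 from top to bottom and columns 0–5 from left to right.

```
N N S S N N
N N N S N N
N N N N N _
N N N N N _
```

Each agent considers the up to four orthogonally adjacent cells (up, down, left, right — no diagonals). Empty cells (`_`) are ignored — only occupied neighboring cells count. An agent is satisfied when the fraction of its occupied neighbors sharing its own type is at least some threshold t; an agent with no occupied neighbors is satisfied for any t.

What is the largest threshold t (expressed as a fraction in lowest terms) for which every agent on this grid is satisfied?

1/4

(0,0)N 2/2
(0,1)N 2/3
(0,2)S 1/3
(0,3)S 2/3
(0,4)N 2/3
(0,5)N 2/2
(1,0)N 3/3
(1,1)N 4/4
(1,2)N 2/4
(1,3)S 1/4
(1,4)N 3/4
(1,5)N 2/2
(2,0)N 3/3
(2,1)N 4/4
(2,2)N 4/4
(2,3)N 3/4
(2,4)N 3/3
(3,0)N 2/2
(3,1)N 3/3
(3,2)N 3/3
(3,3)N 3/3
(3,4)N 2/2
The smallest same-type fraction is 1/4 at (1,3), which reduces to 1/4. Any threshold above that leaves this agent unsatisfied.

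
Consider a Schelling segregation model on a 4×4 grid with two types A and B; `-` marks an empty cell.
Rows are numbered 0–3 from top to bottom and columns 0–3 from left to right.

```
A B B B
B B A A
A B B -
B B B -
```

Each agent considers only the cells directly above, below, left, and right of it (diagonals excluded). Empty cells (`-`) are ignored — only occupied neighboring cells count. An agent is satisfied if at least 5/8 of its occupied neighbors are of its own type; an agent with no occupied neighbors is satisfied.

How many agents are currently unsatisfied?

7

(0,0)A 0/2 not
(0,1)B 2/3 satisfied
(0,2)B 2/3 satisfied
(0,3)B 1/2 not
(1,0)B 1/3 not
(1,1)B 3/4 satisfied
(1,2)A 1/4 not
(1,3)A 1/2 not
(2,0)A 0/3 not
(2,1)B 3/4 satisfied
(2,2)B 2/3 satisfied
(3,0)B 1/2 not
(3,1)B 3/3 satisfied
(3,2)B 2/2 satisfied
Unsatisfied: (0,0), (0,3), (1,0), (1,2), (1,3), (2,0), (3,0) — 7 in total.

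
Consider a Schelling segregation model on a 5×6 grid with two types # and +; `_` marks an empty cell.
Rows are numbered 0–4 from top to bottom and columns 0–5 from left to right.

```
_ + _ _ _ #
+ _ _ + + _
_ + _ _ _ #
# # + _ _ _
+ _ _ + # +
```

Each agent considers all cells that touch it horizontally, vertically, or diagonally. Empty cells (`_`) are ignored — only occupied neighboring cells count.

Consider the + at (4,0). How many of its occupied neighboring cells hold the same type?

0

Occupied neighbors of (4,0): (3,0)=#, (3,1)=#.
Same type (+): 0 of 2.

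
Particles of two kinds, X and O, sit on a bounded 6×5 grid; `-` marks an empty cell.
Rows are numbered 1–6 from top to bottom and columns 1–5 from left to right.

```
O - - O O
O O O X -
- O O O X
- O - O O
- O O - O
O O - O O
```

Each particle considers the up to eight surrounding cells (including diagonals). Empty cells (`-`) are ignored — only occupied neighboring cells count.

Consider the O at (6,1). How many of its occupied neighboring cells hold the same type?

2

Occupied neighbors of (6,1): (5,2)=O, (6,2)=O.
Same type (O): 2 of 2.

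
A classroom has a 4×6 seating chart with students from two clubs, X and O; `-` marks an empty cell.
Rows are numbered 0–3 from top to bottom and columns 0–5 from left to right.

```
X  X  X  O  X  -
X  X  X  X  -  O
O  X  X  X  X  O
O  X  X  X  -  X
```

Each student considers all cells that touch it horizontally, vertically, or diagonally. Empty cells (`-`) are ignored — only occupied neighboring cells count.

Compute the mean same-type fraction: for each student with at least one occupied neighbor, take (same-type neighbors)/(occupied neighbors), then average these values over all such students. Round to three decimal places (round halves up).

Row 0: (0,0)X 3/3 · (0,1)X 5/5 · (0,2)X 4/5 · (0,3)O 0/4 · (0,4)X 1/3
Row 1: (1,0)X 4/5 · (1,1)X 7/8 · (1,2)X 7/8 · (1,3)X 6/7 · (1,5)O 1/3
Row 2: (2,0)O 1/5 · (2,1)X 6/8 · (2,2)X 8/8 · (2,3)X 6/6 · (2,4)X 4/6 · (2,5)O 1/3
Row 3: (3,0)O 1/3 · (3,1)X 3/5 · (3,2)X 5/5 · (3,3)X 4/4 · (3,5)X 1/2
Sum over 21 students: 3/3 + 5/5 + 4/5 + 0/4 + 1/3 + 4/5 + 7/8 + 7/8 + 6/7 + 1/3 + 1/5 + 6/8 + 8/8 + 6/6 + 4/6 + 1/3 + 1/3 + 3/5 + 5/5 + 4/4 + 1/2 = 499/35; mean = 499/35 ÷ 21 = 499/735 = 0.678911… → 0.679.

0.679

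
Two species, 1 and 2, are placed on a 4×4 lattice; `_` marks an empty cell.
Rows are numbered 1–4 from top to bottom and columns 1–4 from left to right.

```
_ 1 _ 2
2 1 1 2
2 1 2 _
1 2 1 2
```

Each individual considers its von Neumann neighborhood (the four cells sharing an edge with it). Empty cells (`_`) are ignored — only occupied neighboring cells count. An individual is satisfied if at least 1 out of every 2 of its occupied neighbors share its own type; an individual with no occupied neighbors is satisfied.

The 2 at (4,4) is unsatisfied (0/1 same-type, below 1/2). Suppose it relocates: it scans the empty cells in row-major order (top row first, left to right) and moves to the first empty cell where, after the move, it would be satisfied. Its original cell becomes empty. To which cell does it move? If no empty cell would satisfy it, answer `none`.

Vacating (4,4). Empty cells in order:
  (1,1): 1/2 same-type → satisfied — stop here.

(1,1)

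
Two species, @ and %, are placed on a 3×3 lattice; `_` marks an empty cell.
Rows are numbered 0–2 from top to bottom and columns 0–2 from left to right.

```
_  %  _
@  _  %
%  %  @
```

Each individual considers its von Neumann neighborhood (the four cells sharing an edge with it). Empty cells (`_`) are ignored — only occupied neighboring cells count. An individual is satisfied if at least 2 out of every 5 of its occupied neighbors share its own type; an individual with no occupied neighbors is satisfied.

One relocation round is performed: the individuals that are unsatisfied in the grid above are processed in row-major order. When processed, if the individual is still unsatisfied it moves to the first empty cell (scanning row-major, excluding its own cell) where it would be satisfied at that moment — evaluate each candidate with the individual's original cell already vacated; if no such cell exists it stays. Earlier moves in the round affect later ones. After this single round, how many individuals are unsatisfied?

Initially unsatisfied (in order): (1,0), (1,2), (2,2).
  (1,0): no empty cell satisfies it; stays.
  (1,2) → (0,0).
  (2,2) → (1,2).
Resulting grid:
% % _
@ _ @
% % _
Unsatisfied now: (1,0).

1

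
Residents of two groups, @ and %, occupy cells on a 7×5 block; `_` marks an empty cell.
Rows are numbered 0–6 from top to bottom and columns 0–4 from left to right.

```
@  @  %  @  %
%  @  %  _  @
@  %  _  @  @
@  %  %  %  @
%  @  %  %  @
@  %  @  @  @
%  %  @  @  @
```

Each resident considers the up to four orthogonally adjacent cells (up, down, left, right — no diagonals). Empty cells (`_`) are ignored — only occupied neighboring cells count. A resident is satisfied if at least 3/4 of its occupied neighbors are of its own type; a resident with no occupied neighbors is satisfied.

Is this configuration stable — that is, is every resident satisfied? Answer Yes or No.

No

Row 0: (0,0)@ 1/2 unhappy · (0,1)@ 2/3 unhappy · (0,2)% 1/3 unhappy · (0,3)@ 0/2 unhappy · (0,4)% 0/2 unhappy
Row 1: (1,0)% 0/3 unhappy · (1,1)@ 1/4 unhappy · (1,2)% 1/2 unhappy · (1,4)@ 1/2 unhappy
Row 2: (2,0)@ 1/3 unhappy · (2,1)% 1/3 unhappy · (2,3)@ 1/2 unhappy · (2,4)@ 3/3 ok
Row 3: (3,0)@ 1/3 unhappy · (3,1)% 2/4 unhappy · (3,2)% 3/3 ok · (3,3)% 2/4 unhappy · (3,4)@ 2/3 unhappy
Row 4: (4,0)% 0/3 unhappy · (4,1)@ 0/4 unhappy · (4,2)% 2/4 unhappy · (4,3)% 2/4 unhappy · (4,4)@ 2/3 unhappy
Row 5: (5,0)@ 0/3 unhappy · (5,1)% 1/4 unhappy · (5,2)@ 2/4 unhappy · (5,3)@ 3/4 ok · (5,4)@ 3/3 ok
Row 6: (6,0)% 1/2 unhappy · (6,1)% 2/3 unhappy · (6,2)@ 2/3 unhappy · (6,3)@ 3/3 ok · (6,4)@ 2/2 ok
For instance (0,0) has only 1/2 same-type neighbors, below 3/4.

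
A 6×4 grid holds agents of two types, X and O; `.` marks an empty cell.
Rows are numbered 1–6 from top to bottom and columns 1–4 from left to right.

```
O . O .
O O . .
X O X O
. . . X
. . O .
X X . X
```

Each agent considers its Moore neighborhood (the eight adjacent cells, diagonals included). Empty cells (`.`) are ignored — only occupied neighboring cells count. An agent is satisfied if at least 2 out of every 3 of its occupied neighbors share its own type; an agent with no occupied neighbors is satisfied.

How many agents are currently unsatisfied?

(1,1)O 2/2 ✓
(1,3)O 1/1 ✓
(2,1)O 3/4 ✓
(2,2)O 4/6 ✓
(3,1)X 0/3 ✗
(3,2)O 2/4 ✗
(3,3)X 1/4 ✗
(3,4)O 0/2 ✗
(4,4)X 1/3 ✗
(5,3)O 0/3 ✗
(6,1)X 1/1 ✓
(6,2)X 1/2 ✗
(6,4)X 0/1 ✗
Unsatisfied: (3,1), (3,2), (3,3), (3,4), (4,4), (5,3), (6,2), (6,4) — 8 in total.

8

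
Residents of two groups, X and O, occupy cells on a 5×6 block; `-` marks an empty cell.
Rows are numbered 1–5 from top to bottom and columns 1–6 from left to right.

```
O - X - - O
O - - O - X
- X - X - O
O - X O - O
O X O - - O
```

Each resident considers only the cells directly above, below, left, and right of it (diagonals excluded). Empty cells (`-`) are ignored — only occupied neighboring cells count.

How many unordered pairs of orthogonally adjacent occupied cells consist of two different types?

8

Scan each occupied cell's neighbors to the right and below so each pair is counted once.
From row 1: 1 unlike of 2 pairs (running 1/2).
From row 2: 2 unlike of 2 pairs (running 3/4).
From row 3: 1 unlike of 2 pairs (running 4/6).
From row 4: 2 unlike of 4 pairs (running 6/10).
From row 5: 2 unlike of 2 pairs (running 8/12).
Total adjacent occupied pairs: 12; unlike-type pairs: 8.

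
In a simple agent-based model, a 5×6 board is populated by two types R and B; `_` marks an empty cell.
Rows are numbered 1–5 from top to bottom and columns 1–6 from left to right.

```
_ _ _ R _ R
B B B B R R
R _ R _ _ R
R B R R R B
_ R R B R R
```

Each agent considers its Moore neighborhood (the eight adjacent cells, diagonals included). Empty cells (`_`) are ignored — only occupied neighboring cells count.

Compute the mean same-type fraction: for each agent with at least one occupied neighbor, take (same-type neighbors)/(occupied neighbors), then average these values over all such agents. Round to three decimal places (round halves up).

0.530

(1,4)R 1/3
(1,6)R 2/2
(2,1)B 1/2
(2,2)B 2/4
(2,3)B 2/4
(2,4)B 1/4
(2,5)R 4/5
(2,6)R 3/3
(3,1)R 1/4
(3,3)R 2/6
(3,6)R 3/4
(4,1)R 2/3
(4,2)B 0/6
(4,3)R 4/6
(4,4)R 5/6
(4,5)R 4/6
(4,6)B 0/4
(5,2)R 3/4
(5,3)R 3/5
(5,4)B 0/5
(5,5)R 3/5
(5,6)R 2/3
Sum over 22 agents: 1/3 + 2/2 + 1/2 + 2/4 + 2/4 + 1/4 + 4/5 + 3/3 + 1/4 + 2/6 + 3/4 + 2/3 + 0/6 + 4/6 + 5/6 + 4/6 + 0/4 + 3/4 + 3/5 + 0/5 + 3/5 + 2/3 = 35/3; mean = 35/3 ÷ 22 = 35/66 = 0.530303… → 0.530.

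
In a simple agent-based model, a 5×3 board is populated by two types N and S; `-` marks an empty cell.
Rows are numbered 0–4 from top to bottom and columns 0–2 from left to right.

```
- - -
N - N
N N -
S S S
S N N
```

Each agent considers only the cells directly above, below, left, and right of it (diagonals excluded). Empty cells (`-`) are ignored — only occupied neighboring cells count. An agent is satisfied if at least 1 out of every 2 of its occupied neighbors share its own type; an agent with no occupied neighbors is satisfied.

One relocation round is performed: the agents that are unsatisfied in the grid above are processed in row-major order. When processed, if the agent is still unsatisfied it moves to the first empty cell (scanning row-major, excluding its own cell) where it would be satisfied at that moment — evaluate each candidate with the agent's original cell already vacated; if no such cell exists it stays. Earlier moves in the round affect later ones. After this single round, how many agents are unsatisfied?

1

Initially unsatisfied (in order): (4,1).
  (4,1) → (0,0).
Resulting grid:
N - -
N - N
N N -
S S S
S - N
Unsatisfied now: (4,2).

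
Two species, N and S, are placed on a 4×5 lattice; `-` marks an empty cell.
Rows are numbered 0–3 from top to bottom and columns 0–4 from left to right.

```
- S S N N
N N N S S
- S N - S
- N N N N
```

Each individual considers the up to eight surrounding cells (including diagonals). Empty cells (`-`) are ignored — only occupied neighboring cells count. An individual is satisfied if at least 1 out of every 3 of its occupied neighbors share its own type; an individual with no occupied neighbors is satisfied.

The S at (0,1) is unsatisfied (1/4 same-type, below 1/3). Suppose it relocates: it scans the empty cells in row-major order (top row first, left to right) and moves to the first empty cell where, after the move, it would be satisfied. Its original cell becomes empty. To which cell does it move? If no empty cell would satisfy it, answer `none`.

Vacating (0,1). Empty cells in order:
  (0,0): 0/2 same-type → still unsatisfied.
  (2,0): 1/4 same-type → still unsatisfied.
  (2,3): 3/8 same-type → satisfied — stop here.

(2,3)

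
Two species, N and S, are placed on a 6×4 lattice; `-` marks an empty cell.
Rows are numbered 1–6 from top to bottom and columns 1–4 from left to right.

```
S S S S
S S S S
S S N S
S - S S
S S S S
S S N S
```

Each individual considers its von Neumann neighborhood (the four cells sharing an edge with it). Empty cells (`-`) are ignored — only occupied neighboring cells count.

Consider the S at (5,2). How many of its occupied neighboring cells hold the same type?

Occupied neighbors of (5,2): (6,2)=S, (5,1)=S, (5,3)=S.
Same type (S): 3 of 3.

3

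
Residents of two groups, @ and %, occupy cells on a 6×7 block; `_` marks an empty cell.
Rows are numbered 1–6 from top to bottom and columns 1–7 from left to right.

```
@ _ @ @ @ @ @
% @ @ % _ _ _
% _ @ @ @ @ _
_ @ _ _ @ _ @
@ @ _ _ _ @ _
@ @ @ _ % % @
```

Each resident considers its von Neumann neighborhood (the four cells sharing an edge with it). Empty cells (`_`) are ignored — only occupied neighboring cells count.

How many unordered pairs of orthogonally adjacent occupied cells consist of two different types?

Scan each occupied cell's neighbors to the right and below so each pair is counted once.
From row 1: 2 unlike of 7 pairs (running 2/7).
From row 2: 3 unlike of 6 pairs (running 5/13).
From row 3: 0 unlike of 4 pairs (running 5/17).
From row 4: 0 unlike of 1 pairs (running 5/18).
From row 5: 1 unlike of 4 pairs (running 6/22).
From row 6: 1 unlike of 4 pairs (running 7/26).
Total adjacent occupied pairs: 26; unlike-type pairs: 7.

7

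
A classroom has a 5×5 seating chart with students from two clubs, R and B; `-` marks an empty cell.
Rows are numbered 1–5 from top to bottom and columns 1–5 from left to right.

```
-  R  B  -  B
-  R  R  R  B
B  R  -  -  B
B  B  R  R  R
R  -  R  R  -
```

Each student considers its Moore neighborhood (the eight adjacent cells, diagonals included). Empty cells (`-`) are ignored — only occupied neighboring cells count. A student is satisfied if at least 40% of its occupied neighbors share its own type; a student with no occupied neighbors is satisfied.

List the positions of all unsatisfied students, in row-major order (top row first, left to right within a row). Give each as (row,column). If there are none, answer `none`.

(1,2)R 2/3 satisfied
(1,3)B 0/4 not
(1,5)B 1/2 satisfied
(2,2)R 3/5 satisfied
(2,3)R 4/5 satisfied
(2,4)R 1/5 not
(2,5)B 2/3 satisfied
(3,1)B 2/4 satisfied
(3,2)R 3/6 satisfied
(3,5)B 1/4 not
(4,1)B 2/4 satisfied
(4,2)B 2/6 not
(4,3)R 4/5 satisfied
(4,4)R 4/5 satisfied
(4,5)R 2/3 satisfied
(5,1)R 0/2 not
(5,3)R 3/4 satisfied
(5,4)R 4/4 satisfied

(1,3), (2,4), (3,5), (4,2), (5,1)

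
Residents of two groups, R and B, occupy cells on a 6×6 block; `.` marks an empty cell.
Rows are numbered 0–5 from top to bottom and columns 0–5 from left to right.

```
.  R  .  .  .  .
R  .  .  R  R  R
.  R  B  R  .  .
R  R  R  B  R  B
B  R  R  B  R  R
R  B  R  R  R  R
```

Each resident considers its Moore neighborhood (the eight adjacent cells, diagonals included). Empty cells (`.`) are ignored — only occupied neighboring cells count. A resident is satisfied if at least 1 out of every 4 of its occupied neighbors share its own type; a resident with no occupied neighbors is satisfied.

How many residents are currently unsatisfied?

(0,1)R 1/1 ok
(1,0)R 2/2 ok
(1,3)R 2/3 ok
(1,4)R 3/3 ok
(1,5)R 1/1 ok
(2,1)R 4/5 ok
(2,2)B 1/6 unhappy
(2,3)R 4/6 ok
(3,0)R 3/4 ok
(3,1)R 5/7 ok
(3,2)R 5/8 ok
(3,3)B 2/7 ok
(3,4)R 3/6 ok
(3,5)B 0/3 unhappy
(4,0)B 1/5 unhappy
(4,1)R 6/8 ok
(4,2)R 5/8 ok
(4,3)B 1/8 unhappy
(4,4)R 5/8 ok
(4,5)R 4/5 ok
(5,0)R 1/3 ok
(5,1)B 1/5 unhappy
(5,2)R 3/5 ok
(5,3)R 4/5 ok
(5,4)R 4/5 ok
(5,5)R 3/3 ok
Unsatisfied: (2,2), (3,5), (4,0), (4,3), (5,1) — 5 in total.

5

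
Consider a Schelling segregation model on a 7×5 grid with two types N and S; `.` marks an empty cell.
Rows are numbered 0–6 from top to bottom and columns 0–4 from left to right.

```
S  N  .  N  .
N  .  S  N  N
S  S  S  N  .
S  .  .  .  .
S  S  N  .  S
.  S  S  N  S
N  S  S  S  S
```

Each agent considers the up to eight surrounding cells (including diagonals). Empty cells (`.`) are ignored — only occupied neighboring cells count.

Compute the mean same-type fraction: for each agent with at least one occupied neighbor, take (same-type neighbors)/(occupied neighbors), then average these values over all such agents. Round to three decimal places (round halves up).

Row 0: (0,0)S 0/2 · (0,1)N 1/3 · (0,3)N 2/3
Row 1: (1,0)N 1/4 · (1,2)S 2/6 · (1,3)N 3/5 · (1,4)N 3/3
Row 2: (2,0)S 2/3 · (2,1)S 4/5 · (2,2)S 2/4 · (2,3)N 2/4
Row 3: (3,0)S 4/4
Row 4: (4,0)S 3/3 · (4,1)S 4/5 · (4,2)N 1/4 · (4,4)S 1/2
Row 5: (5,1)S 5/7 · (5,2)S 5/7 · (5,3)N 1/7 · (5,4)S 3/4
Row 6: (6,0)N 0/2 · (6,1)S 3/4 · (6,2)S 4/5 · (6,3)S 4/5 · (6,4)S 2/3
Sum over 25 agents: 0/2 + 1/3 + 2/3 + 1/4 + 2/6 + 3/5 + 3/3 + 2/3 + 4/5 + 2/4 + 2/4 + 4/4 + 3/3 + 4/5 + 1/4 + 1/2 + 5/7 + 5/7 + 1/7 + 3/4 + 0/2 + 3/4 + 4/5 + 4/5 + 2/3 = 3053/210; mean = 3053/210 ÷ 25 = 3053/5250 = 0.581523… → 0.582.

0.582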